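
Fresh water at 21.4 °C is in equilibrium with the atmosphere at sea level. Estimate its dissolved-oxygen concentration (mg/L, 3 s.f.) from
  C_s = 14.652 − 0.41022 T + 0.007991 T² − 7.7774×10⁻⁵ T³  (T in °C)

C_s ≈ 8.77 mg/L

C_s = 14.652 − 0.41022×21.4 + 0.007991×21.4² − 7.7774×10⁻⁵×21.4³ = 8.771 mg/L.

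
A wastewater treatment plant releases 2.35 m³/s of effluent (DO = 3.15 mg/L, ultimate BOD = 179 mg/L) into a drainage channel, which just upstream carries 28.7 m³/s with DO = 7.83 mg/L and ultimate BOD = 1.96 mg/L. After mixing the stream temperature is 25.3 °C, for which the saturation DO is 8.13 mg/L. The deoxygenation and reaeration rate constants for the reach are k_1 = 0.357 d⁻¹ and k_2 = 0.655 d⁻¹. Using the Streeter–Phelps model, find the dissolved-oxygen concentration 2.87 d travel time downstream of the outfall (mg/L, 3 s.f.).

DO ≈ 4.23 mg/L

Mixed DO = (28.7×7.83 + 2.35×3.15)/(28.7+2.35) = 232.1/31.05 = 7.476 mg/L.
Mixed L₀ = (28.7×1.96 + 2.35×179)/(31.05) = 476.9/31.05 = 15.36 mg/L.
Initial deficit D₀ = C_s − DO₀ = 8.13 − 7.476 = 0.6542 mg/L.
D(2.87) = [0.357×15.36/(0.655−0.357)](e^(−0.357×2.87) − e^(−0.655×2.87)) + 0.6542 e^(−0.655×2.87)
= 18.40 × (0.3589 − 0.1526) + 0.6542 × 0.1526 = 3.896 mg/L.
DO = 8.13 − 3.896 = 4.234 mg/L.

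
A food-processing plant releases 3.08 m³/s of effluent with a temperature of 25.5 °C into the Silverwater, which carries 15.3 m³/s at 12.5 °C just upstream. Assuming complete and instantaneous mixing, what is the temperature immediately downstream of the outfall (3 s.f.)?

Flow-weighted mixing: C = (Q_r C_r + Q_w C_w)/(Q_r + Q_w)
= (15.3×12.5 + 3.08×25.5)/(15.3 + 3.08) = 269.8/18.38 = 14.68 °C.

14.7 °C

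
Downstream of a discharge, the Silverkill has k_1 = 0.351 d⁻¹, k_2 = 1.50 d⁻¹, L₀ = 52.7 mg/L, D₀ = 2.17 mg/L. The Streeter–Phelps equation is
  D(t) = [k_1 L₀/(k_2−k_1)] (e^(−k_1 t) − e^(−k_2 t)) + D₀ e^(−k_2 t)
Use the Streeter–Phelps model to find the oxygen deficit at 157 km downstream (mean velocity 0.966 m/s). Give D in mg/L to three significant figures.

Travel time t = x/v = 157 km / (0.966 m/s) = 157000 m / 0.966 m/s = 162500 s = 1.881 d.
k_1 L₀/(k_2−k_1) = 0.351×52.7/(1.50−0.351) = 18.50/1.149 = 16.10 mg/L.
e^(−k_1 t) = e^(−0.351×1.881) = 0.5167; e^(−k_2 t) = e^(−1.50×1.881) = 0.05951.
D = 16.10 × (0.5167 − 0.05951) + 2.17 × 0.05951 = 7.361 + 0.1291 = 7.490 mg/L.

D ≈ 7.49 mg/L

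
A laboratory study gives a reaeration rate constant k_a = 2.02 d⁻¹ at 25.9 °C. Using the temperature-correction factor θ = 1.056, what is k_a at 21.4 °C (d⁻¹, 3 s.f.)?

k_a(T₂) = k_a(T₁) · θ^(T₂−T₁) = 2.02 × 1.056^(21.4−25.9)
= 2.02 × 1.056^-4.50 = 2.02 × 0.7826 = 1.581 d⁻¹.

k_a ≈ 1.58 d⁻¹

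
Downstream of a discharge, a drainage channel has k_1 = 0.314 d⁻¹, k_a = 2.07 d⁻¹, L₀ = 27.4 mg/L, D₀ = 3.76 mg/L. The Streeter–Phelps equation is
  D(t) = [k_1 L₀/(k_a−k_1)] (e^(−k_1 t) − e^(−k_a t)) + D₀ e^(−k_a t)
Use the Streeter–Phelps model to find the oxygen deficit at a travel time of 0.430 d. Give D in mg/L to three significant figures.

k_1 L₀/(k_a−k_1) = 0.314×27.4/(2.07−0.314) = 8.604/1.756 = 4.900 mg/L.
e^(−k_1 t) = e^(−0.314×0.4300) = 0.8737; e^(−k_a t) = e^(−2.07×0.4300) = 0.4106.
D = 4.900 × (0.8737 − 0.4106) + 3.76 × 0.4106 = 2.269 + 1.544 = 3.813 mg/L.

D ≈ 3.81 mg/L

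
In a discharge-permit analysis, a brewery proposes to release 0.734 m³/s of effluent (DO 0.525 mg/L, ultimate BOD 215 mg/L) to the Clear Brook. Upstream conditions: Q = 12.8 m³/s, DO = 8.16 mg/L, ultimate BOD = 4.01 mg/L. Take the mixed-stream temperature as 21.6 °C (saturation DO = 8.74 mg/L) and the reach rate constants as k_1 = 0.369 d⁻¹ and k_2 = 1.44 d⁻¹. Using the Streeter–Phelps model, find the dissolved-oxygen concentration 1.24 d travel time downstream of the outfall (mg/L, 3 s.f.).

Mixed DO = (12.8×8.16 + 0.734×0.525)/(12.8+0.734) = 104.8/13.53 = 7.746 mg/L.
Mixed L₀ = (12.8×4.01 + 0.734×215)/(13.53) = 209.1/13.53 = 15.45 mg/L.
Initial deficit D₀ = C_s − DO₀ = 8.74 − 7.746 = 0.9941 mg/L.
D(1.24) = [0.369×15.45/(1.44−0.369)](e^(−0.369×1.24) − e^(−1.44×1.24)) + 0.9941 e^(−1.44×1.24)
= 5.324 × (0.6328 − 0.1677) + 0.9941 × 0.1677 = 2.643 mg/L.
DO = 8.74 − 2.643 = 6.097 mg/L.

DO ≈ 6.10 mg/L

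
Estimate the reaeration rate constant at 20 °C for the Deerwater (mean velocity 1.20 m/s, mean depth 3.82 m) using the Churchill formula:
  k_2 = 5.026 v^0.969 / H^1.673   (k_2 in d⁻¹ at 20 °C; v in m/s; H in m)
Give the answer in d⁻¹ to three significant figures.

k_2 = 5.026 × 1.20^0.969 / 3.82^1.673 = 5.026 × 1.193 / 9.414 = 0.6370 d⁻¹.

k_2 ≈ 0.637 d⁻¹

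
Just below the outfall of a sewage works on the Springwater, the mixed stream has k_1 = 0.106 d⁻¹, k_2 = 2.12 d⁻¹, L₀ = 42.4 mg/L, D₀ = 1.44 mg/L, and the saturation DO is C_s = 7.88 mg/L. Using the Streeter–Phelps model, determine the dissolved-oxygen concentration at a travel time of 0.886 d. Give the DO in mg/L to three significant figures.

DO ≈ 5.97 mg/L

k_1 L₀/(k_2−k_1) = 0.106×42.4/(2.12−0.106) = 4.494/2.014 = 2.232 mg/L.
e^(−k_1 t) = e^(−0.106×0.8860) = 0.9104; e^(−k_2 t) = e^(−2.12×0.8860) = 0.1528.
D = 2.232 × (0.9104 − 0.1528) + 1.44 × 0.1528 = 1.690 + 0.2201 = 1.911 mg/L.
DO = C_s − D = 7.88 − 1.911 = 5.969 mg/L.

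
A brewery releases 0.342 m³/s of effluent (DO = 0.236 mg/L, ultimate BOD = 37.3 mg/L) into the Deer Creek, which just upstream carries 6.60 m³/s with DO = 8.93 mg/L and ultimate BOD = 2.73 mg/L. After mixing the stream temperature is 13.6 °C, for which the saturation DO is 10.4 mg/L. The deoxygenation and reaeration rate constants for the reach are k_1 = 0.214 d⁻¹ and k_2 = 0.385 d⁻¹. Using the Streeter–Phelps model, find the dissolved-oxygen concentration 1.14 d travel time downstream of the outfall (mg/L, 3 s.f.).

Mixed DO = (6.60×8.93 + 0.342×0.236)/(6.60+0.342) = 59.02/6.942 = 8.502 mg/L.
Mixed L₀ = (6.60×2.73 + 0.342×37.3)/(6.942) = 30.77/6.942 = 4.433 mg/L.
Initial deficit D₀ = C_s − DO₀ = 10.4 − 8.502 = 1.898 mg/L.
D(1.14) = [0.214×4.433/(0.385−0.214)](e^(−0.214×1.14) − e^(−0.385×1.14)) + 1.898 e^(−0.385×1.14)
= 5.548 × (0.7835 − 0.6447) + 1.898 × 0.6447 = 1.994 mg/L.
DO = 10.4 − 1.994 = 8.406 mg/L.

DO ≈ 8.41 mg/L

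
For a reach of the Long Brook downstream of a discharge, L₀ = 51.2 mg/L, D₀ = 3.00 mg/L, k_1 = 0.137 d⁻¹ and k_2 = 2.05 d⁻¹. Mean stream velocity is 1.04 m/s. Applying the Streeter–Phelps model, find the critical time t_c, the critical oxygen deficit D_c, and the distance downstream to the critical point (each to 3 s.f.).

With k_2/k_1 = 14.96 and 1 − D₀(k_2−k_1)/(k_1 L₀) = 0.1818,
t_c = ln(14.96 × 0.1818) / (2.05 − 0.137) = ln(2.721) / 1.913 = 1.001/1.913 = 0.5232 d.
L(t_c) = L₀ e^(−k_1 t_c) = 51.2 × 0.9308 = 47.66 mg/L, and at the critical point k_2 D_c = k_1 L, so D_c = (0.137/2.05) × 47.66 = 3.185 mg/L.
x_c = v t_c = 1.04 m/s × 0.5232 d × 86400 s/d = 47010 m ≈ 47.0 km.

t_c ≈ 0.523 d; D_c ≈ 3.18 mg/L; x_c ≈ 47.0 km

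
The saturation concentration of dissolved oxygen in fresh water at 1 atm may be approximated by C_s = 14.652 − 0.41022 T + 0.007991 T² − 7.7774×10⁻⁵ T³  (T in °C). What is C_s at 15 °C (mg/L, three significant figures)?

C_s = 14.652 − 0.41022×15 + 0.007991×15² − 7.7774×10⁻⁵×15³ = 10.03 mg/L.

C_s ≈ 10.0 mg/L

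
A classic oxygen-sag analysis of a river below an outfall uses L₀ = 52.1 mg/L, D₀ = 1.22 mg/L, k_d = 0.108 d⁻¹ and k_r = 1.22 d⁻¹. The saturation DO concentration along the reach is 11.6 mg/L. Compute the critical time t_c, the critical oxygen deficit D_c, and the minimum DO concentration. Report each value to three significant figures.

At the critical point dD/dt = 0, so k_d L₀ e^(−k_d t) = k_r D. Substituting D(t) from the Streeter–Phelps equation and solving for t gives
t_c = ln[(k_r/k_d)(1 − D₀(k_r−k_d)/(k_d L₀))] / (k_r−k_d).
Here k_r−k_d = 1.112 d⁻¹ and 1 − D₀(k_r−k_d)/(k_d L₀) = 1 − 1.22×1.112/(0.108×52.1) = 0.7589, so
t_c = ln(11.30 × 0.7589) / 1.112 = 2.149 / 1.112 = 1.932 d.
L(t_c) = L₀ e^(−k_d t_c) = 52.1 × 0.8117 = 42.29 mg/L, and at the critical point k_r D_c = k_d L, so D_c = (0.108/1.22) × 42.29 = 3.743 mg/L.
Minimum DO = C_s − D_c = 11.6 − 3.743 = 7.857 mg/L.

t_c ≈ 1.93 d; D_c ≈ 3.74 mg/L; min DO ≈ 7.86 mg/L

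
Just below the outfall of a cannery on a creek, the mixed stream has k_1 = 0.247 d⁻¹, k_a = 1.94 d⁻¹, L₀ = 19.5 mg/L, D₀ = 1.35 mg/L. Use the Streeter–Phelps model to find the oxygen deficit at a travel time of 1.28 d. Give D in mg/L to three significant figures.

k_1 L₀/(k_a−k_1) = 0.247×19.5/(1.94−0.247) = 4.816/1.693 = 2.845 mg/L.
e^(−k_1 t) = e^(−0.247×1.280) = 0.7289; e^(−k_a t) = e^(−1.94×1.280) = 0.08348.
D = 2.845 × (0.7289 − 0.08348) + 1.35 × 0.08348 = 1.836 + 0.1127 = 1.949 mg/L.

D ≈ 1.95 mg/L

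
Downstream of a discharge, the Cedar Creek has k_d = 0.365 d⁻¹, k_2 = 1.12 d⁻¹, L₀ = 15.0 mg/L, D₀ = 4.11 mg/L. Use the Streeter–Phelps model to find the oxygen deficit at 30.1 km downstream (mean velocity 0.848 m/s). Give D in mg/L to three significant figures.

Travel time t = x/v = 30.1 km / (0.848 m/s) = 30100 m / 0.848 m/s = 35500 s = 0.4108 d.
k_d L₀/(k_2−k_d) = 0.365×15.0/(1.12−0.365) = 5.475/0.7550 = 7.252 mg/L.
e^(−k_d t) = e^(−0.365×0.4108) = 0.8608; e^(−k_2 t) = e^(−1.12×0.4108) = 0.6312.
D = 7.252 × (0.8608 − 0.6312) + 4.11 × 0.6312 = 1.665 + 2.594 = 4.259 mg/L.

D ≈ 4.26 mg/L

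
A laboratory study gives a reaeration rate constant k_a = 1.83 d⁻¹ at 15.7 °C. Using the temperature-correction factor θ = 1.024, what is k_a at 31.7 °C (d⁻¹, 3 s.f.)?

k_a(T₂) = k_a(T₁) · θ^(T₂−T₁) = 1.83 × 1.024^(31.7−15.7)
= 1.83 × 1.024^16.0 = 1.83 × 1.462 = 2.675 d⁻¹.

k_a ≈ 2.67 d⁻¹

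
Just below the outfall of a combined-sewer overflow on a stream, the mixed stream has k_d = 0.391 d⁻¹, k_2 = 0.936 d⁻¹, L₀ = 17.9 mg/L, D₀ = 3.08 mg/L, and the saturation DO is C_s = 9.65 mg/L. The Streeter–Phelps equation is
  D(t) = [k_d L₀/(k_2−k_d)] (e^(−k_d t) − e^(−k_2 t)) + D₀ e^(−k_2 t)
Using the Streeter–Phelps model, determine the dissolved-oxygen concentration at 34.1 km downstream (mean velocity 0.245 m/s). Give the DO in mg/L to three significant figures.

Travel time t = x/v = 34.1 km / (0.245 m/s) = 34100 m / 0.245 m/s = 139200 s = 1.611 d.
k_d L₀/(k_2−k_d) = 0.391×17.9/(0.936−0.391) = 6.999/0.5450 = 12.84 mg/L.
e^(−k_d t) = e^(−0.391×1.611) = 0.5327; e^(−k_2 t) = e^(−0.936×1.611) = 0.2214.
D = 12.84 × (0.5327 − 0.2214) + 3.08 × 0.2214 = 3.997 + 0.6819 = 4.679 mg/L.
DO = C_s − D = 9.65 − 4.679 = 4.971 mg/L.

DO ≈ 4.97 mg/L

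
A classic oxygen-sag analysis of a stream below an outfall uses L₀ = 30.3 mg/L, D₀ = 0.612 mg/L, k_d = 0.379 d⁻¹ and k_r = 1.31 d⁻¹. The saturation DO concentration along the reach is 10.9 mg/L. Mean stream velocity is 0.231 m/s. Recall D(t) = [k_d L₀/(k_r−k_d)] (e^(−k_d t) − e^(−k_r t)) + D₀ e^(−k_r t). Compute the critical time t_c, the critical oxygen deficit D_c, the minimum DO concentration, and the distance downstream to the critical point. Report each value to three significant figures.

At the critical point dD/dt = 0, so k_d L₀ e^(−k_d t) = k_r D. Substituting D(t) from the Streeter–Phelps equation and solving for t gives
t_c = ln[(k_r/k_d)(1 − D₀(k_r−k_d)/(k_d L₀))] / (k_r−k_d).
Here k_r−k_d = 0.9310 d⁻¹ and 1 − D₀(k_r−k_d)/(k_d L₀) = 1 − 0.612×0.9310/(0.379×30.3) = 0.9504, so
t_c = ln(3.456 × 0.9504) / 0.9310 = 1.189 / 0.9310 = 1.278 d.
D_c = (k_d/k_r) L₀ e^(−k_d t_c) = (0.379/1.31) × 30.3 × e^(−0.379×1.278) = 0.2893 × 30.3 × 0.6162 = 5.402 mg/L.
Minimum DO = C_s − D_c = 10.9 − 5.402 = 5.498 mg/L.
x_c = v t_c = 0.231 m/s × 1.278 d × 86400 s/d = 25500 m ≈ 25.5 km.

t_c ≈ 1.28 d; D_c ≈ 5.40 mg/L; min DO ≈ 5.50 mg/L; x_c ≈ 25.5 km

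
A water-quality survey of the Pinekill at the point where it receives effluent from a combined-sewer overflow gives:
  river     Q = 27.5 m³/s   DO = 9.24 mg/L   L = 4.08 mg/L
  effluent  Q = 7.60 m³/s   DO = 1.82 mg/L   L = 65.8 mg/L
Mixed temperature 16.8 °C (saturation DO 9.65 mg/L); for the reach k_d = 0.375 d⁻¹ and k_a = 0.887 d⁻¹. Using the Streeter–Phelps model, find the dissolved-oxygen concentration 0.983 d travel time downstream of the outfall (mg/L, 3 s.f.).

Mixed DO = (27.5×9.24 + 7.60×1.82)/(27.5+7.60) = 267.9/35.10 = 7.633 mg/L.
Mixed L₀ = (27.5×4.08 + 7.60×65.8)/(35.10) = 612.3/35.10 = 17.44 mg/L.
Initial deficit D₀ = C_s − DO₀ = 9.65 − 7.633 = 2.017 mg/L.
D(0.983) = [0.375×17.44/(0.887−0.375)](e^(−0.375×0.983) − e^(−0.887×0.983)) + 2.017 e^(−0.887×0.983)
= 12.78 × (0.6917 − 0.4181) + 2.017 × 0.4181 = 4.338 mg/L.
DO = 9.65 − 4.338 = 5.312 mg/L.

DO ≈ 5.31 mg/L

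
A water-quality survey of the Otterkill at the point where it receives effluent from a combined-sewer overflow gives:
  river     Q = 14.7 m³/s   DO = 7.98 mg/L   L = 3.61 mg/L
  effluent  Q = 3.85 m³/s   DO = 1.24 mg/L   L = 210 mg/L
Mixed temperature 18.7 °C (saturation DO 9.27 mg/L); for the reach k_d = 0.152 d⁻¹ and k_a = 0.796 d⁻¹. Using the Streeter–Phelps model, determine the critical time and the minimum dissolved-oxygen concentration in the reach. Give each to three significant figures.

Mixed DO = (14.7×7.98 + 3.85×1.24)/(14.7+3.85) = 122.1/18.55 = 6.581 mg/L.
Mixed L₀ = (14.7×3.61 + 3.85×210)/(18.55) = 861.6/18.55 = 46.45 mg/L.
Initial deficit D₀ = C_s − DO₀ = 9.27 − 6.581 = 2.689 mg/L.
t_c = (1/0.6440) ln[(0.796/0.152)(1 − 2.689×0.6440/(0.152×46.45))] = 1.553 × ln(3.952) = 2.134 d.
D_c = (0.152/0.796) × 46.45 × e^(−0.152×2.134) = 0.1910 × 46.45 × 0.7230 = 6.412 mg/L.
Minimum DO = 9.27 − 6.412 = 2.858 mg/L.

t_c ≈ 2.13 d; minimum DO ≈ 2.86 mg/L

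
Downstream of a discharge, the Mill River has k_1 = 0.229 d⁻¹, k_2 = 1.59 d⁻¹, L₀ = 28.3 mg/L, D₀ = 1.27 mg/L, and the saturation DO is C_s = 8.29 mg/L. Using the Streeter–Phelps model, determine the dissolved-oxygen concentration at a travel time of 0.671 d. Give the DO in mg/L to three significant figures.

k_1 L₀/(k_2−k_1) = 0.229×28.3/(1.59−0.229) = 6.481/1.361 = 4.762 mg/L.
e^(−k_1 t) = e^(−0.229×0.6710) = 0.8576; e^(−k_2 t) = e^(−1.59×0.6710) = 0.3441.
D = 4.762 × (0.8576 − 0.3441) + 1.27 × 0.3441 = 2.445 + 0.4370 = 2.882 mg/L.
DO = C_s − D = 8.29 − 2.882 = 5.408 mg/L.

DO ≈ 5.41 mg/L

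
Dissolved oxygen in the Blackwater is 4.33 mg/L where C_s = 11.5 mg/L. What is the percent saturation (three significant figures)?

% saturation = C/C_s × 100 = 4.33/11.5 × 100 = 37.7 %.

37.7 % saturation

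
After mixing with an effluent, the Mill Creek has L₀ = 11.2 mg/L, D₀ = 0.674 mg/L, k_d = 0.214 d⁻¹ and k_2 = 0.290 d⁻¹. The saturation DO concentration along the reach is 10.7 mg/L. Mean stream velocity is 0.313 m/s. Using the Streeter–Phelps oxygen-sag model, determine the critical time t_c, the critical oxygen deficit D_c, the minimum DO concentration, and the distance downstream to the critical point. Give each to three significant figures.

At the critical point dD/dt = 0, so k_d L₀ e^(−k_d t) = k_2 D. Substituting D(t) from the Streeter–Phelps equation and solving for t gives
t_c = ln[(k_2/k_d)(1 − D₀(k_2−k_d)/(k_d L₀))] / (k_2−k_d).
Here k_2−k_d = 0.07600 d⁻¹ and 1 − D₀(k_2−k_d)/(k_d L₀) = 1 − 0.674×0.07600/(0.214×11.2) = 0.9786, so
t_c = ln(1.355 × 0.9786) / 0.07600 = 0.2823 / 0.07600 = 3.714 d.
D_c = (k_d/k_2) L₀ e^(−k_d t_c) = (0.214/0.290) × 11.2 × e^(−0.214×3.714) = 0.7379 × 11.2 × 0.4516 = 3.733 mg/L.
Minimum DO = C_s − D_c = 10.7 − 3.733 = 6.967 mg/L.
x_c = v t_c = 0.313 m/s × 3.714 d × 86400 s/d = 100500 m ≈ 100 km.

t_c ≈ 3.71 d; D_c ≈ 3.73 mg/L; min DO ≈ 6.97 mg/L; x_c ≈ 100 km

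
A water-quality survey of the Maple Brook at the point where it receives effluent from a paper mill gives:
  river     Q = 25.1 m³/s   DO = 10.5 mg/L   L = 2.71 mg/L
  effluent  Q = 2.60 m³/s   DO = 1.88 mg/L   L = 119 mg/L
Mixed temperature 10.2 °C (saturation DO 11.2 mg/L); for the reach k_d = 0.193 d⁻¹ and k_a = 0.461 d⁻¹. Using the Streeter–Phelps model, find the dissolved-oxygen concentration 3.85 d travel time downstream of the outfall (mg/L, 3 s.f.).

Mixed DO = (25.1×10.5 + 2.60×1.88)/(25.1+2.60) = 268.4/27.70 = 9.691 mg/L.
Mixed L₀ = (25.1×2.71 + 2.60×119)/(27.70) = 377.4/27.70 = 13.63 mg/L.
Initial deficit D₀ = C_s − DO₀ = 11.2 − 9.691 = 1.509 mg/L.
D(3.85) = [0.193×13.63/(0.461−0.193)](e^(−0.193×3.85) − e^(−0.461×3.85)) + 1.509 e^(−0.461×3.85)
= 9.812 × (0.4757 − 0.1695) + 1.509 × 0.1695 = 3.260 mg/L.
DO = 11.2 − 3.260 = 7.940 mg/L.

DO ≈ 7.94 mg/L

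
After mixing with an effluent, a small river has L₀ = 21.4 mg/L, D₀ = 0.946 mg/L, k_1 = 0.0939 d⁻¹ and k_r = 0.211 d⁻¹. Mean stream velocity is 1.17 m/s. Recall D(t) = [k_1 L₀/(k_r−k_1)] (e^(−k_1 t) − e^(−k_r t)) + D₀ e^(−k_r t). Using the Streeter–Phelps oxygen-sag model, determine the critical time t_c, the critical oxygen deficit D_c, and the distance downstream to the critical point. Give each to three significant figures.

With k_r/k_1 = 2.247 and 1 − D₀(k_r−k_1)/(k_1 L₀) = 0.9449,
t_c = ln(2.247 × 0.9449) / (0.211 − 0.0939) = ln(2.123) / 0.1171 = 0.7529/0.1171 = 6.430 d.
L(t_c) = L₀ e^(−k_1 t_c) = 21.4 × 0.5468 = 11.70 mg/L, and at the critical point k_r D_c = k_1 L, so D_c = (0.0939/0.211) × 11.70 = 5.207 mg/L.
x_c = v t_c = 1.17 m/s × 6.430 d × 86400 s/d = 650000 m ≈ 650 km.

t_c ≈ 6.43 d; D_c ≈ 5.21 mg/L; x_c ≈ 650 km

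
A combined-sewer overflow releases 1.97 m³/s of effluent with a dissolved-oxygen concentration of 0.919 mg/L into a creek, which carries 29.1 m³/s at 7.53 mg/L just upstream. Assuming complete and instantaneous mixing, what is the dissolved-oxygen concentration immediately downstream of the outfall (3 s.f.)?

Flow-weighted mixing: C = (Q_r C_r + Q_w C_w)/(Q_r + Q_w)
= (29.1×7.53 + 1.97×0.919)/(29.1 + 1.97) = 220.9/31.07 = 7.111 mg/L.

7.11 mg/L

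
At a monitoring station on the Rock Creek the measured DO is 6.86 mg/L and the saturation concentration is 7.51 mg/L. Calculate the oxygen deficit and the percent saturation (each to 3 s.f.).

D = C_s − C = 7.51 − 6.86 = 0.650 mg/L.
% saturation = 6.86/7.51 × 100 = 91.3 %.

D ≈ 0.650 mg/L; 91.3 % saturation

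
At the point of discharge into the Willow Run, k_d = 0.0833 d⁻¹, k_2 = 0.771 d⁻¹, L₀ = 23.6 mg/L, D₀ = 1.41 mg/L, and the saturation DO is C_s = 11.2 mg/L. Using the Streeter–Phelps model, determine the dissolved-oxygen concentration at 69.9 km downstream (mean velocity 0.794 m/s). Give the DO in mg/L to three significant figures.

Travel time t = x/v = 69.9 km / (0.794 m/s) = 69900 m / 0.794 m/s = 88040 s = 1.019 d.
k_d L₀/(k_2−k_d) = 0.0833×23.6/(0.771−0.0833) = 1.966/0.6877 = 2.859 mg/L.
e^(−k_d t) = e^(−0.0833×1.019) = 0.9186; e^(−k_2 t) = e^(−0.771×1.019) = 0.4558.
D = 2.859 × (0.9186 − 0.4558) + 1.41 × 0.4558 = 1.323 + 0.6427 = 1.966 mg/L.
DO = C_s − D = 11.2 − 1.966 = 9.234 mg/L.

DO ≈ 9.23 mg/L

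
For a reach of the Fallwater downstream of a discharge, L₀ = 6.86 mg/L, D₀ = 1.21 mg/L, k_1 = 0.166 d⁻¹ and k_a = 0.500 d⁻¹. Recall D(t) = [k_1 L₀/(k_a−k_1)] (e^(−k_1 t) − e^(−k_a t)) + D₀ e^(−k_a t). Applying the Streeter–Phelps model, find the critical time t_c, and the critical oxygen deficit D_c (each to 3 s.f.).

At the critical point dD/dt = 0, so k_1 L₀ e^(−k_1 t) = k_a D. Substituting D(t) from the Streeter–Phelps equation and solving for t gives
t_c = ln[(k_a/k_1)(1 − D₀(k_a−k_1)/(k_1 L₀))] / (k_a−k_1).
Here k_a−k_1 = 0.3340 d⁻¹ and 1 − D₀(k_a−k_1)/(k_1 L₀) = 1 − 1.21×0.3340/(0.166×6.86) = 0.6451, so
t_c = ln(3.012 × 0.6451) / 0.3340 = 0.6643 / 0.3340 = 1.989 d.
D_c = (k_1/k_a) L₀ e^(−k_1 t_c) = (0.166/0.500) × 6.86 × e^(−0.166×1.989) = 0.3320 × 6.86 × 0.7188 = 1.637 mg/L.

t_c ≈ 1.99 d; D_c ≈ 1.64 mg/L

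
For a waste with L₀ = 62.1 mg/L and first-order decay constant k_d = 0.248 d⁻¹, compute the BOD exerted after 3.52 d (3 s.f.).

y ≈ 36.2 mg/L

y_t = L₀(1 − e^(−k_d t)) = 62.1 × (1 − e^(−0.248×3.52))
= 62.1 × (1 − 0.4177) = 62.1 × 0.5823 = 36.16 mg/L.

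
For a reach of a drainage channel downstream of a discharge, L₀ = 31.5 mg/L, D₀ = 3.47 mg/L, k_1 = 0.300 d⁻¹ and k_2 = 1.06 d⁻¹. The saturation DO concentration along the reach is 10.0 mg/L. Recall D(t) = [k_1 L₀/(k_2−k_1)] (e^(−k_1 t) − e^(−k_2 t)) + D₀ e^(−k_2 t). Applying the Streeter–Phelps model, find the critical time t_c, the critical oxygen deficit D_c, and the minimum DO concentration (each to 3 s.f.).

t_c ≈ 1.23 d; D_c ≈ 6.16 mg/L; min DO ≈ 3.84 mg/L

At the critical point dD/dt = 0, so k_1 L₀ e^(−k_1 t) = k_2 D. Substituting D(t) from the Streeter–Phelps equation and solving for t gives
t_c = ln[(k_2/k_1)(1 − D₀(k_2−k_1)/(k_1 L₀))] / (k_2−k_1).
Here k_2−k_1 = 0.7600 d⁻¹ and 1 − D₀(k_2−k_1)/(k_1 L₀) = 1 − 3.47×0.7600/(0.300×31.5) = 0.7209, so
t_c = ln(3.533 × 0.7209) / 0.7600 = 0.9350 / 0.7600 = 1.230 d.
L(t_c) = L₀ e^(−k_1 t_c) = 31.5 × 0.6914 = 21.78 mg/L, and at the critical point k_2 D_c = k_1 L, so D_c = (0.300/1.06) × 21.78 = 6.164 mg/L.
Minimum DO = C_s − D_c = 10.0 − 6.164 = 3.836 mg/L.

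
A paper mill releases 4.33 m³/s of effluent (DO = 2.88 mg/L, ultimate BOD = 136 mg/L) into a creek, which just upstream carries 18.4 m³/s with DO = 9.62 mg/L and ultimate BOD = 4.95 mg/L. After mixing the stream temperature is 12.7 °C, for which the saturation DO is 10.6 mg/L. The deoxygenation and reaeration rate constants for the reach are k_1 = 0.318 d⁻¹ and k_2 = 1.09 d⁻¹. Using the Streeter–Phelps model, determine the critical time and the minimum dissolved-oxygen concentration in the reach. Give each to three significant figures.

t_c ≈ 1.33 d; minimum DO ≈ 4.89 mg/L

Mixed DO = (18.4×9.62 + 4.33×2.88)/(18.4+4.33) = 189.5/22.73 = 8.336 mg/L.
Mixed L₀ = (18.4×4.95 + 4.33×136)/(22.73) = 680.0/22.73 = 29.91 mg/L.
Initial deficit D₀ = C_s − DO₀ = 10.6 − 8.336 = 2.264 mg/L.
t_c = (1/0.7720) ln[(1.09/0.318)(1 − 2.264×0.7720/(0.318×29.91))] = 1.295 × ln(2.798) = 1.333 d.
D_c = (0.318/1.09) × 29.91 × e^(−0.318×1.333) = 0.2917 × 29.91 × 0.6545 = 5.712 mg/L.
Minimum DO = 10.6 − 5.712 = 4.888 mg/L.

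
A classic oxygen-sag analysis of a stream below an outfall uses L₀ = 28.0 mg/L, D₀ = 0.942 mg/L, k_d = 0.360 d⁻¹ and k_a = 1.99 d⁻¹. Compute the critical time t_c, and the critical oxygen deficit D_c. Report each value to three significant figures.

t_c ≈ 0.948 d; D_c ≈ 3.60 mg/L

With k_a/k_d = 5.528 and 1 − D₀(k_a−k_d)/(k_d L₀) = 0.8477,
t_c = ln(5.528 × 0.8477) / (1.99 − 0.360) = ln(4.686) / 1.630 = 1.545/1.630 = 0.9476 d.
L(t_c) = L₀ e^(−k_d t_c) = 28.0 × 0.7110 = 19.91 mg/L, and at the critical point k_a D_c = k_d L, so D_c = (0.360/1.99) × 19.91 = 3.601 mg/L.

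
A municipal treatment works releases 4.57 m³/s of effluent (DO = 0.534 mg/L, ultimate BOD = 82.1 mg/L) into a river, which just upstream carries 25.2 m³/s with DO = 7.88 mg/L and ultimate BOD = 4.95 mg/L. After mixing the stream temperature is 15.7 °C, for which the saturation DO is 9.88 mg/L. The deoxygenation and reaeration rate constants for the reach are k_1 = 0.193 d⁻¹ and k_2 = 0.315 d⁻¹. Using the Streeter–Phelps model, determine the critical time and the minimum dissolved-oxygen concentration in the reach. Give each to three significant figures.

t_c ≈ 2.99 d; minimum DO ≈ 4.10 mg/L

Mixed DO = (25.2×7.88 + 4.57×0.534)/(25.2+4.57) = 201.0/29.77 = 6.752 mg/L.
Mixed L₀ = (25.2×4.95 + 4.57×82.1)/(29.77) = 499.9/29.77 = 16.79 mg/L.
Initial deficit D₀ = C_s − DO₀ = 9.88 − 6.752 = 3.128 mg/L.
t_c = (1/0.1220) ln[(0.315/0.193)(1 − 3.128×0.1220/(0.193×16.79))] = 8.197 × ln(1.440) = 2.989 d.
D_c = (0.193/0.315) × 16.79 × e^(−0.193×2.989) = 0.6127 × 16.79 × 0.5617 = 5.779 mg/L.
Minimum DO = 9.88 − 5.779 = 4.101 mg/L.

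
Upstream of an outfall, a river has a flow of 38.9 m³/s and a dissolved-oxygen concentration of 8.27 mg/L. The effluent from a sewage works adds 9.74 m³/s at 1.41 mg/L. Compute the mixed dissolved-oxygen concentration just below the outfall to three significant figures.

Flow-weighted mixing: C = (Q_r C_r + Q_w C_w)/(Q_r + Q_w)
= (38.9×8.27 + 9.74×1.41)/(38.9 + 9.74) = 335.4/48.64 = 6.896 mg/L.

6.90 mg/L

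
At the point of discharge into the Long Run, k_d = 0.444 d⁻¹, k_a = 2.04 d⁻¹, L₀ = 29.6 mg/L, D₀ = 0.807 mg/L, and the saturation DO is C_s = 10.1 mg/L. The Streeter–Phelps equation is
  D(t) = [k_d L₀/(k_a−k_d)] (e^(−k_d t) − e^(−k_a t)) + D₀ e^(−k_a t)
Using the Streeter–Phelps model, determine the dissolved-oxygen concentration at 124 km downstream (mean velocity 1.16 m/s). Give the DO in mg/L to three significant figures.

Travel time t = x/v = 124 km / (1.16 m/s) = 124000 m / 1.16 m/s = 106900 s = 1.237 d.
k_d L₀/(k_a−k_d) = 0.444×29.6/(2.04−0.444) = 13.14/1.596 = 8.235 mg/L.
e^(−k_d t) = e^(−0.444×1.237) = 0.5773; e^(−k_a t) = e^(−2.04×1.237) = 0.08014.
D = 8.235 × (0.5773 − 0.08014) + 0.807 × 0.08014 = 4.094 + 0.06468 = 4.159 mg/L.
DO = C_s − D = 10.1 − 4.159 = 5.941 mg/L.

DO ≈ 5.94 mg/L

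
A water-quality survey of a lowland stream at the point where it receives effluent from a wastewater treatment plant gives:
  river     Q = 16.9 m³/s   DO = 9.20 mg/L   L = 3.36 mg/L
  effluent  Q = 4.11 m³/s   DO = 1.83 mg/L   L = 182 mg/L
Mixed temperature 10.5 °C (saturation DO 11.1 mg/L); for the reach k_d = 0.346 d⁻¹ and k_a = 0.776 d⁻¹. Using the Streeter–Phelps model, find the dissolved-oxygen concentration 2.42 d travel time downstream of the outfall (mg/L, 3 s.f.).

DO ≈ 1.96 mg/L

Mixed DO = (16.9×9.20 + 4.11×1.83)/(16.9+4.11) = 163.0/21.01 = 7.758 mg/L.
Mixed L₀ = (16.9×3.36 + 4.11×182)/(21.01) = 804.8/21.01 = 38.31 mg/L.
Initial deficit D₀ = C_s − DO₀ = 11.1 − 7.758 = 3.342 mg/L.
D(2.42) = [0.346×38.31/(0.776−0.346)](e^(−0.346×2.42) − e^(−0.776×2.42)) + 3.342 e^(−0.776×2.42)
= 30.82 × (0.4329 − 0.1529) + 3.342 × 0.1529 = 9.140 mg/L.
DO = 11.1 − 9.140 = 1.960 mg/L.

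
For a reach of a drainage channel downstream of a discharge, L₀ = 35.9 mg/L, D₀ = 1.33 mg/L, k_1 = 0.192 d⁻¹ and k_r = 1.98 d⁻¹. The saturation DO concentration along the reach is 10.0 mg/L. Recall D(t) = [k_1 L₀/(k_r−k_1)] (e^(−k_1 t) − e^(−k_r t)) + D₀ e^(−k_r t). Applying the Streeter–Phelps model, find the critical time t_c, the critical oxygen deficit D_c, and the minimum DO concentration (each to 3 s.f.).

At the critical point dD/dt = 0, so k_1 L₀ e^(−k_1 t) = k_r D. Substituting D(t) from the Streeter–Phelps equation and solving for t gives
t_c = ln[(k_r/k_1)(1 − D₀(k_r−k_1)/(k_1 L₀))] / (k_r−k_1).
Here k_r−k_1 = 1.788 d⁻¹ and 1 − D₀(k_r−k_1)/(k_1 L₀) = 1 − 1.33×1.788/(0.192×35.9) = 0.6550, so
t_c = ln(10.31 × 0.6550) / 1.788 = 1.910 / 1.788 = 1.068 d.
L(t_c) = L₀ e^(−k_1 t_c) = 35.9 × 0.8145 = 29.24 mg/L, and at the critical point k_r D_c = k_1 L, so D_c = (0.192/1.98) × 29.24 = 2.836 mg/L.
Minimum DO = C_s − D_c = 10.0 − 2.836 = 7.164 mg/L.

t_c ≈ 1.07 d; D_c ≈ 2.84 mg/L; min DO ≈ 7.16 mg/L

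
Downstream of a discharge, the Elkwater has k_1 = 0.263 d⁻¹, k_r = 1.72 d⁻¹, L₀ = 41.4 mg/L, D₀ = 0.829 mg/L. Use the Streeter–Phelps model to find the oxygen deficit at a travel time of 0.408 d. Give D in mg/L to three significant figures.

D ≈ 3.42 mg/L

k_1 L₀/(k_r−k_1) = 0.263×41.4/(1.72−0.263) = 10.89/1.457 = 7.473 mg/L.
e^(−k_1 t) = e^(−0.263×0.4080) = 0.8983; e^(−k_r t) = e^(−1.72×0.4080) = 0.4957.
D = 7.473 × (0.8983 − 0.4957) + 0.829 × 0.4957 = 3.008 + 0.4109 = 3.419 mg/L.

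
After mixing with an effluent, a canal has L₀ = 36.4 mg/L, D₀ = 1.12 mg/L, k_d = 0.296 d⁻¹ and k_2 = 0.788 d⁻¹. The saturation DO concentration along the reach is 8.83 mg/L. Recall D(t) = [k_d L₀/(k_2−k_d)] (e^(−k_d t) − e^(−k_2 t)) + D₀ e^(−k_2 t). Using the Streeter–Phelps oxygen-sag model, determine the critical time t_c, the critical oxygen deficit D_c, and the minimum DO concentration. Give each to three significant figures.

With k_2/k_d = 2.662 and 1 − D₀(k_2−k_d)/(k_d L₀) = 0.9489,
t_c = ln(2.662 × 0.9489) / (0.788 − 0.296) = ln(2.526) / 0.4920 = 0.9266/0.4920 = 1.883 d.
L(t_c) = L₀ e^(−k_d t_c) = 36.4 × 0.5726 = 20.84 mg/L, and at the critical point k_2 D_c = k_d L, so D_c = (0.296/0.788) × 20.84 = 7.830 mg/L.
Minimum DO = C_s − D_c = 8.83 − 7.830 = 1.000 mg/L.

t_c ≈ 1.88 d; D_c ≈ 7.83 mg/L; min DO ≈ 1.00 mg/L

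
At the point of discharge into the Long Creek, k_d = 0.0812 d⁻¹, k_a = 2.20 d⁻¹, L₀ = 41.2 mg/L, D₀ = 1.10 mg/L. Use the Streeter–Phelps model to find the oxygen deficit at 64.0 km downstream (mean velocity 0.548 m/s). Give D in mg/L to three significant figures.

D ≈ 1.39 mg/L

Travel time t = x/v = 64.0 km / (0.548 m/s) = 64000 m / 0.548 m/s = 116800 s = 1.352 d.
k_d L₀/(k_a−k_d) = 0.0812×41.2/(2.20−0.0812) = 3.345/2.119 = 1.579 mg/L.
e^(−k_d t) = e^(−0.0812×1.352) = 0.8960; e^(−k_a t) = e^(−2.20×1.352) = 0.05111.
D = 1.579 × (0.8960 − 0.05111) + 1.10 × 0.05111 = 1.334 + 0.05622 = 1.390 mg/L.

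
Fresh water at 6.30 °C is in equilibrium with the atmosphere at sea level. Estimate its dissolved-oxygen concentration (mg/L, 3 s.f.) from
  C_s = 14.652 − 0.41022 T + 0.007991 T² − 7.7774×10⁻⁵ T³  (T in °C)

C_s ≈ 12.4 mg/L

C_s = 14.652 − 0.41022×6.30 + 0.007991×6.30² − 7.7774×10⁻⁵×6.30³ = 12.37 mg/L.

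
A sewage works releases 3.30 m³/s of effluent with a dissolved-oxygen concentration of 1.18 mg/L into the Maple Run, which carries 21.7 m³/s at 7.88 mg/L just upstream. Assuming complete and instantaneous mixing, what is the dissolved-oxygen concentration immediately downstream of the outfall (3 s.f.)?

7.00 mg/L

Flow-weighted mixing: C = (Q_r C_r + Q_w C_w)/(Q_r + Q_w)
= (21.7×7.88 + 3.30×1.18)/(21.7 + 3.30) = 174.9/25.00 = 6.996 mg/L.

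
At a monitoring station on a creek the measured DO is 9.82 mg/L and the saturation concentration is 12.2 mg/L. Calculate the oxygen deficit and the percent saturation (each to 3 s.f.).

D = C_s − C = 12.2 − 9.82 = 2.38 mg/L.
% saturation = 9.82/12.2 × 100 = 80.5 %.

D ≈ 2.38 mg/L; 80.5 % saturation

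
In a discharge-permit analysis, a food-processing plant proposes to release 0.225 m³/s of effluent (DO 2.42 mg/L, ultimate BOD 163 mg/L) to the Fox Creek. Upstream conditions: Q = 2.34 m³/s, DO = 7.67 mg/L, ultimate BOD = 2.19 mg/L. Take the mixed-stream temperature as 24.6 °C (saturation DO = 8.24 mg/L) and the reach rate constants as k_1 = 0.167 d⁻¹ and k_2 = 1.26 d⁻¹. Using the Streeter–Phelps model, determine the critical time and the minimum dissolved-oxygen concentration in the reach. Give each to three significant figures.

t_c ≈ 1.36 d; minimum DO ≈ 6.52 mg/L

Mixed DO = (2.34×7.67 + 0.225×2.42)/(2.34+0.225) = 18.49/2.565 = 7.209 mg/L.
Mixed L₀ = (2.34×2.19 + 0.225×163)/(2.565) = 41.80/2.565 = 16.30 mg/L.
Initial deficit D₀ = C_s − DO₀ = 8.24 − 7.209 = 1.031 mg/L.
t_c = (1/1.093) ln[(1.26/0.167)(1 − 1.031×1.093/(0.167×16.30))] = 0.9149 × ln(4.422) = 1.360 d.
D_c = (0.167/1.26) × 16.30 × e^(−0.167×1.360) = 0.1325 × 16.30 × 0.7968 = 1.721 mg/L.
Minimum DO = 8.24 − 1.721 = 6.519 mg/L.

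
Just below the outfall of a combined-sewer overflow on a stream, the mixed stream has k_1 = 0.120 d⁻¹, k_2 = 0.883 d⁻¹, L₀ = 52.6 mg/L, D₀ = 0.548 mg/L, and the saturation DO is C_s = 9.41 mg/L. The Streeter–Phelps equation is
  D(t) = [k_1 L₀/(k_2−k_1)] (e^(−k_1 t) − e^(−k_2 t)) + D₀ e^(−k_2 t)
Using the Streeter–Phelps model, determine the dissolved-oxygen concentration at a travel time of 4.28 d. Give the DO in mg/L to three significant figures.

k_1 L₀/(k_2−k_1) = 0.120×52.6/(0.883−0.120) = 6.312/0.7630 = 8.273 mg/L.
e^(−k_1 t) = e^(−0.120×4.280) = 0.5983; e^(−k_2 t) = e^(−0.883×4.280) = 0.02284.
D = 8.273 × (0.5983 − 0.02284) + 0.548 × 0.02284 = 4.761 + 0.01252 = 4.773 mg/L.
DO = C_s − D = 9.41 − 4.773 = 4.637 mg/L.

DO ≈ 4.64 mg/L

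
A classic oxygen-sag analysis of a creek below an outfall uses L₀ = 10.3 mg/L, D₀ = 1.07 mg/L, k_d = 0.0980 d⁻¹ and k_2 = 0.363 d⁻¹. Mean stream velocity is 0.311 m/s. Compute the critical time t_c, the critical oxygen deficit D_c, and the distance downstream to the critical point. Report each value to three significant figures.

t_c ≈ 3.70 d; D_c ≈ 1.94 mg/L; x_c ≈ 99.3 km

At the critical point dD/dt = 0, so k_d L₀ e^(−k_d t) = k_2 D. Substituting D(t) from the Streeter–Phelps equation and solving for t gives
t_c = ln[(k_2/k_d)(1 − D₀(k_2−k_d)/(k_d L₀))] / (k_2−k_d).
Here k_2−k_d = 0.2650 d⁻¹ and 1 − D₀(k_2−k_d)/(k_d L₀) = 1 − 1.07×0.2650/(0.0980×10.3) = 0.7191, so
t_c = ln(3.704 × 0.7191) / 0.2650 = 0.9797 / 0.2650 = 3.697 d.
L(t_c) = L₀ e^(−k_d t_c) = 10.3 × 0.6961 = 7.170 mg/L, and at the critical point k_2 D_c = k_d L, so D_c = (0.0980/0.363) × 7.170 = 1.936 mg/L.
x_c = v t_c = 0.311 m/s × 3.697 d × 86400 s/d = 99340 m ≈ 99.3 km.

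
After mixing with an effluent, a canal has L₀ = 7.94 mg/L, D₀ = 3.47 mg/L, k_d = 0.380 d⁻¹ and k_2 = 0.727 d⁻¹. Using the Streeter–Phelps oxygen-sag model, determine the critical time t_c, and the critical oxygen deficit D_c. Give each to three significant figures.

t_c ≈ 0.402 d; D_c ≈ 3.56 mg/L

With k_2/k_d = 1.913 and 1 − D₀(k_2−k_d)/(k_d L₀) = 0.6009,
t_c = ln(1.913 × 0.6009) / (0.727 − 0.380) = ln(1.150) / 0.3470 = 0.1395/0.3470 = 0.4019 d.
L(t_c) = L₀ e^(−k_d t_c) = 7.94 × 0.8584 = 6.815 mg/L, and at the critical point k_2 D_c = k_d L, so D_c = (0.380/0.727) × 6.815 = 3.562 mg/L.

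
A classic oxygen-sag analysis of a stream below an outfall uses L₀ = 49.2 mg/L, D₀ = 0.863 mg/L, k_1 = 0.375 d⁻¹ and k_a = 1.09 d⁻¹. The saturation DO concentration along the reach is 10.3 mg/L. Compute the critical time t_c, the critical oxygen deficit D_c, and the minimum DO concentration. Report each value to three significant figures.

t_c ≈ 1.44 d; D_c ≈ 9.85 mg/L; min DO ≈ 0.454 mg/L

With k_a/k_1 = 2.907 and 1 − D₀(k_a−k_1)/(k_1 L₀) = 0.9666,
t_c = ln(2.907 × 0.9666) / (1.09 − 0.375) = ln(2.809) / 0.7150 = 1.033/0.7150 = 1.445 d.
D_c = (k_1/k_a) L₀ e^(−k_1 t_c) = (0.375/1.09) × 49.2 × e^(−0.375×1.445) = 0.3440 × 49.2 × 0.5817 = 9.846 mg/L.
Minimum DO = C_s − D_c = 10.3 − 9.846 = 0.4536 mg/L.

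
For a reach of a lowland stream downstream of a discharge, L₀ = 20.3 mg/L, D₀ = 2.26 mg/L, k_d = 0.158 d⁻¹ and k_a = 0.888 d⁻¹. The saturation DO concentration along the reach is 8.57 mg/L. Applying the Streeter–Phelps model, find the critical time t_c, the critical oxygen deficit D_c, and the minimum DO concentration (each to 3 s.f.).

t_c ≈ 1.38 d; D_c ≈ 2.91 mg/L; min DO ≈ 5.66 mg/L

At the critical point dD/dt = 0, so k_d L₀ e^(−k_d t) = k_a D. Substituting D(t) from the Streeter–Phelps equation and solving for t gives
t_c = ln[(k_a/k_d)(1 − D₀(k_a−k_d)/(k_d L₀))] / (k_a−k_d).
Here k_a−k_d = 0.7300 d⁻¹ and 1 − D₀(k_a−k_d)/(k_d L₀) = 1 − 2.26×0.7300/(0.158×20.3) = 0.4856, so
t_c = ln(5.620 × 0.4856) / 0.7300 = 1.004 / 0.7300 = 1.375 d.
D_c = (k_d/k_a) L₀ e^(−k_d t_c) = (0.158/0.888) × 20.3 × e^(−0.158×1.375) = 0.1779 × 20.3 × 0.8047 = 2.906 mg/L.
Minimum DO = C_s − D_c = 8.57 − 2.906 = 5.664 mg/L.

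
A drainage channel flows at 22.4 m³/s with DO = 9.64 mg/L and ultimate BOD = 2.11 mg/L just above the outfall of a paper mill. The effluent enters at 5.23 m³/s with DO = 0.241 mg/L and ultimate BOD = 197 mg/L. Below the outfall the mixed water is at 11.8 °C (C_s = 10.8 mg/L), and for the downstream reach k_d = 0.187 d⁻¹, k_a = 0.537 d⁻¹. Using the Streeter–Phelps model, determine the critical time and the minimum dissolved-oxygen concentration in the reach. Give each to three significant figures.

Mixed DO = (22.4×9.64 + 5.23×0.241)/(22.4+5.23) = 217.2/27.63 = 7.861 mg/L.
Mixed L₀ = (22.4×2.11 + 5.23×197)/(27.63) = 1078/27.63 = 39.00 mg/L.
Initial deficit D₀ = C_s − DO₀ = 10.8 − 7.861 = 2.939 mg/L.
t_c = (1/0.3500) ln[(0.537/0.187)(1 − 2.939×0.3500/(0.187×39.00))] = 2.857 × ln(2.467) = 2.580 d.
D_c = (0.187/0.537) × 39.00 × e^(−0.187×2.580) = 0.3482 × 39.00 × 0.6173 = 8.384 mg/L.
Minimum DO = 10.8 − 8.384 = 2.416 mg/L.

t_c ≈ 2.58 d; minimum DO ≈ 2.42 mg/L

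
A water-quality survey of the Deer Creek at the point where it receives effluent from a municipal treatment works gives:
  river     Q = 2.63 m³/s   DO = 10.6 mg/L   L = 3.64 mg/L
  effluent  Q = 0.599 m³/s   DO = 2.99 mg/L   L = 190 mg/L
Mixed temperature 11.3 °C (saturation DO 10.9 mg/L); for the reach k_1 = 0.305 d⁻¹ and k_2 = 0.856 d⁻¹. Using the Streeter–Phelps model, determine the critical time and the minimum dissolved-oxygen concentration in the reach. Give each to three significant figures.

t_c ≈ 1.72 d; minimum DO ≈ 2.84 mg/L

Mixed DO = (2.63×10.6 + 0.599×2.99)/(2.63+0.599) = 29.67/3.229 = 9.188 mg/L.
Mixed L₀ = (2.63×3.64 + 0.599×190)/(3.229) = 123.4/3.229 = 38.21 mg/L.
Initial deficit D₀ = C_s − DO₀ = 10.9 − 9.188 = 1.712 mg/L.
t_c = (1/0.5510) ln[(0.856/0.305)(1 − 1.712×0.5510/(0.305×38.21))] = 1.815 × ln(2.579) = 1.720 d.
D_c = (0.305/0.856) × 38.21 × e^(−0.305×1.720) = 0.3563 × 38.21 × 0.5918 = 8.058 mg/L.
Minimum DO = 10.9 − 8.058 = 2.842 mg/L.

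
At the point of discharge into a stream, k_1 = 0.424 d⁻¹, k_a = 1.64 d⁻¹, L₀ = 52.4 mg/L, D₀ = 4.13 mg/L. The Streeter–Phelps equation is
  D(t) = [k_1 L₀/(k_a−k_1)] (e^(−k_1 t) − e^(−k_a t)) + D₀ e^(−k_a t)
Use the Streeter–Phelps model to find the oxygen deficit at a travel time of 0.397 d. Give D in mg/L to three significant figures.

D ≈ 8.07 mg/L

k_1 L₀/(k_a−k_1) = 0.424×52.4/(1.64−0.424) = 22.22/1.216 = 18.27 mg/L.
e^(−k_1 t) = e^(−0.424×0.3970) = 0.8451; e^(−k_a t) = e^(−1.64×0.3970) = 0.5215.
D = 18.27 × (0.8451 − 0.5215) + 4.13 × 0.5215 = 5.912 + 2.154 = 8.066 mg/L.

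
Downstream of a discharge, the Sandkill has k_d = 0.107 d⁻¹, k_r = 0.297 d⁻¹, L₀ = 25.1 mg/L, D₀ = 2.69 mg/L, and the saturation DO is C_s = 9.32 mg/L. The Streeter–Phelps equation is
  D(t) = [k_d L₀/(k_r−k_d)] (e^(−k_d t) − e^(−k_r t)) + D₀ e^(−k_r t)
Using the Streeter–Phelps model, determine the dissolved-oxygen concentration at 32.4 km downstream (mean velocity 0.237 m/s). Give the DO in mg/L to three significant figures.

Travel time t = x/v = 32.4 km / (0.237 m/s) = 32400 m / 0.237 m/s = 136700 s = 1.582 d.
k_d L₀/(k_r−k_d) = 0.107×25.1/(0.297−0.107) = 2.686/0.1900 = 14.14 mg/L.
e^(−k_d t) = e^(−0.107×1.582) = 0.8443; e^(−k_r t) = e^(−0.297×1.582) = 0.6250.
D = 14.14 × (0.8443 − 0.6250) + 2.69 × 0.6250 = 3.099 + 1.681 = 4.780 mg/L.
DO = C_s − D = 9.32 − 4.780 = 4.540 mg/L.

DO ≈ 4.54 mg/L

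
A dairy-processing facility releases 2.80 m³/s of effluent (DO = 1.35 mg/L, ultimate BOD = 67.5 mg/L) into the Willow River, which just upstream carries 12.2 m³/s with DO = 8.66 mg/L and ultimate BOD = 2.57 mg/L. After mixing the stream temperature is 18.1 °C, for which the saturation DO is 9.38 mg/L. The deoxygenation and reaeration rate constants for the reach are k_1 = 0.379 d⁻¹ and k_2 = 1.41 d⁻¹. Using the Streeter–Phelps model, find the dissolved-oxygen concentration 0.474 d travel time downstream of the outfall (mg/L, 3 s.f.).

Mixed DO = (12.2×8.66 + 2.80×1.35)/(12.2+2.80) = 109.4/15.00 = 7.295 mg/L.
Mixed L₀ = (12.2×2.57 + 2.80×67.5)/(15.00) = 220.4/15.00 = 14.69 mg/L.
Initial deficit D₀ = C_s − DO₀ = 9.38 − 7.295 = 2.085 mg/L.
D(0.474) = [0.379×14.69/(1.41−0.379)](e^(−0.379×0.474) − e^(−1.41×0.474)) + 2.085 e^(−1.41×0.474)
= 5.400 × (0.8356 − 0.5126) + 2.085 × 0.5126 = 2.813 mg/L.
DO = 9.38 − 2.813 = 6.567 mg/L.

DO ≈ 6.57 mg/L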